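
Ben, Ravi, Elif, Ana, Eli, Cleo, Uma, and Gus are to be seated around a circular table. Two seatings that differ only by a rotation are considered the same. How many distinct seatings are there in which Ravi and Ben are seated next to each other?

1440

Glue Ravi and Ben into a block (2 internal orders). Seating 7 units around a circle gives (6)! arrangements.
So 2 × (6)! = 2 × 720 = 1440.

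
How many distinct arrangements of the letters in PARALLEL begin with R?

420

With the first slot taken by R, it remains to arrange the other 7 letters (PAALLEL).
Those 7 letters have A appearing twice and L appearing 3 times, giving (7)!/(3!·2!) = 420.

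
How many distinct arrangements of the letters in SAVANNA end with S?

60

Fix S in the last position and arrange the remaining 6 letters.
Those 6 letters have A appearing 3 times and N appearing twice, giving (6)!/(3!·2!) = 60.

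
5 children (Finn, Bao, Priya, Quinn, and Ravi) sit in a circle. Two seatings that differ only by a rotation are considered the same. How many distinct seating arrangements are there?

Seat Finn anywhere (absorbing the rotational symmetry), then permute the other 4: (4)! = 24.

24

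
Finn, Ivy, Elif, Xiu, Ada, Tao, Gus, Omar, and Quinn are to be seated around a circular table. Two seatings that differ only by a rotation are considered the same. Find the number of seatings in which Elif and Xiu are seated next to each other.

Glue Elif and Xiu into a block (2 internal orders). Seating 8 units around a circle gives (7)! arrangements.
So 2 × (7)! = 2 × 5040 = 10080.

10080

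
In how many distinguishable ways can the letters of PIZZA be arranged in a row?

PIZZA has 5 letters with Z appearing twice.
Dividing 5! = 120 by 2! = 2 for the repeated letters gives 60.

60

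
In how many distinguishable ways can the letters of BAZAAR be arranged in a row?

Letter multiplicities in BAZAAR: A×3, B×1, R×1, Z×1.
Dividing 6! = 720 by 3! = 6 for the repeated letters gives 120.

120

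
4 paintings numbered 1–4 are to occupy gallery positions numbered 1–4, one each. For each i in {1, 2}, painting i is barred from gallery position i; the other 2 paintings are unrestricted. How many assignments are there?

Let Aᵢ (for i ∈ {1, 2}) be the placements that put painting i in its forbidden gallery position. Any j of these fix j positions, leaving (4−j)! ways to fill the rest, and there are C(2,j) ways to pick which j.
By inclusion–exclusion, the number of valid placements is Σ_{j=0}^{2} (−1)^j C(2,j)·(4−j)!.
Computing: 24 − 12 + 2 = 14.

14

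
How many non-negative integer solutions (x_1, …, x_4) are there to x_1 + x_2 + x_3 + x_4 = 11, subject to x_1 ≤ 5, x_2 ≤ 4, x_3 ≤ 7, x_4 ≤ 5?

150

Ignoring the caps, the number of non-negative solutions to x_1+…+x_4 = 11 is C(14,3) = 364.
Subtract solutions that violate a single cap (substitute x_i' = x_i − (cap_i+1)): x_1 ≥ 6 gives C(8,3) = 56; x_2 ≥ 5 gives C(9,3) = 84; x_3 ≥ 8 gives C(6,3) = 20; x_4 ≥ 6 gives C(8,3) = 56. Together 216.
Add back pairs where two caps are both exceeded: 1 + 0 + 0 + 0 + 1 + 0 = 2.
By inclusion–exclusion the count is 364 − 216 + 2 = 150.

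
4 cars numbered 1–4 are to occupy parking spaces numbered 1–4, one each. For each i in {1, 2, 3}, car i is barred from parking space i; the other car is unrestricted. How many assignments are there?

Let Aᵢ (for i ∈ {1, 2, 3}) be the placements that put car i in its forbidden parking space. Any j of these fix j positions, leaving (4−j)! ways to fill the rest, and there are C(3,j) ways to pick which j.
By inclusion–exclusion, the number of valid placements is Σ_{j=0}^{3} (−1)^j C(3,j)·(4−j)!.
Computing: 24 − 18 + 6 − 1 = 11.

11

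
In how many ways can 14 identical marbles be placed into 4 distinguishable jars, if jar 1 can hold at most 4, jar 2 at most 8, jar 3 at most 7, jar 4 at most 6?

215

Without the upper bounds there are C(17,3) = 680 ways to split 14 among 4 jars.
Subtract solutions that violate a single cap (substitute x_i' = x_i − (cap_i+1)): x_1 ≥ 5 gives C(12,3) = 220; x_2 ≥ 9 gives C(8,3) = 56; x_3 ≥ 8 gives C(9,3) = 84; x_4 ≥ 7 gives C(10,3) = 120. Together 480.
Add back pairs where two caps are both exceeded: 1 + 4 + 10 + 0 + 0 + 0 = 15.
By inclusion–exclusion the count is 680 − 480 + 15 = 215.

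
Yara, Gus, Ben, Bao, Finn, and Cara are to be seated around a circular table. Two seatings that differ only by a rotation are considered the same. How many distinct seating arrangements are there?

120

Around a circle, 6 distinct people have 6!/6 = (5)! = 120 rotationally distinct seatings.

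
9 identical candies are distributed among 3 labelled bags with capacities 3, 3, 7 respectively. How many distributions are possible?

Ignoring the caps, the number of non-negative solutions to x_1+…+x_3 = 9 is C(11,2) = 55.
Subtract solutions that violate a single cap (substitute x_i' = x_i − (cap_i+1)): x_1 ≥ 4 gives C(7,2) = 21; x_2 ≥ 4 gives C(7,2) = 21; x_3 ≥ 8 gives C(3,2) = 3. Together 45.
Add back pairs where two caps are both exceeded: 3 + 0 + 0 = 3.
By inclusion–exclusion the count is 55 − 45 + 3 = 13.

13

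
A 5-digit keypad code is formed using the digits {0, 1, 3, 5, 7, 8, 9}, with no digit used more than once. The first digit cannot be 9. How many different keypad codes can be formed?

2160

The first digit has 7−1 = 6 choices (anything except 9).
The remaining 4 digits are filled from the other 6 symbols without repetition: 6 × 5 × 4 × 3 = 360.
Total: 6 × 360 = 2160.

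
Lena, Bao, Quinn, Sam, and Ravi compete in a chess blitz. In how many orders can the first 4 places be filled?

120

There are 5 choices for 1st place, 4 for 2nd, and so on down to 2 for position 4.
That gives 5 × 4 × 3 × 2 = 120.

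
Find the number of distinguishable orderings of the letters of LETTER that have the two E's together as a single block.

Treat the 2 copies of E as a single block. The multiset to arrange is then {EE, L, R, T, T}, 5 items in all.
That gives (5)!/(2!) = 60 arrangements.

60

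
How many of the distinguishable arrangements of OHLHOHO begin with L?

20

With the first slot taken by L, it remains to arrange the other 6 letters (OHHOHO).
Those 6 letters have H appearing 3 times and O appearing 3 times, giving (6)!/(3!·3!) = 20.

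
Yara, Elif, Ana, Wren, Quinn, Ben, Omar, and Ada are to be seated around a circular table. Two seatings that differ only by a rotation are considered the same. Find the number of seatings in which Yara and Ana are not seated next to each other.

3600

Without the restriction there are (7)! = 5040 seatings.
Seatings with Yara beside Ana: treat them as a block with 2 internal orders, giving 2 × (6)! = 1440.
Subtracting, 5040 − 1440 = 3600.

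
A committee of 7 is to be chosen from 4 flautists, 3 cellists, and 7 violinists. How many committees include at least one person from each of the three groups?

With no constraint there are C(14,7) = 3432 possible selections.
Selections missing a whole group: no flautists → C(10,7) = 120; no cellists → C(11,7) = 330; no violinists → C(7,7) = 1.
Add back selections omitting two groups (i.e. drawn from a single group): C(4,7) + C(3,7) + C(7,7) = 1.
By inclusion–exclusion: 3432 − 451 + 1 = 2982.

2982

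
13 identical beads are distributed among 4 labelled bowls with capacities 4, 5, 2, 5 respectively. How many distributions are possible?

19

Without the upper bounds there are C(16,3) = 560 ways to split 13 among 4 bowls.
Subtract solutions that violate a single cap (substitute x_i' = x_i − (cap_i+1)): x_1 ≥ 5 gives C(11,3) = 165; x_2 ≥ 6 gives C(10,3) = 120; x_3 ≥ 3 gives C(13,3) = 286; x_4 ≥ 6 gives C(10,3) = 120. Together 691.
Add back pairs where two caps are both exceeded: 10 + 56 + 10 + 35 + 4 + 35 = 150.
By inclusion–exclusion the count is 560 − 691 + 150 = 19.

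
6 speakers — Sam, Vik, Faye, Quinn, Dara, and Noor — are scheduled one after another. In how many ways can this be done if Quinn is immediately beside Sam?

240

Place the 4 others and the Quinn-Sam pair as 5 objects in a line; the pair has 2 internal arrangements.
That gives 2 × 5! = 2 × 120 = 240.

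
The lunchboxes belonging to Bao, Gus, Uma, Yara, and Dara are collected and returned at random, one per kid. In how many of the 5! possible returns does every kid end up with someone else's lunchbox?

44

Count assignments avoiding every fixed point. For any j of the 5 kids fixed to their own lunchbox, the other 5−j can be arranged in (5−j)! ways.
By inclusion–exclusion this is Σ_{j=0}^{5} (−1)^j C(5,j)·(5−j)!.
Computing: 120 − 120 + 60 − 20 + 5 − 1 = 44.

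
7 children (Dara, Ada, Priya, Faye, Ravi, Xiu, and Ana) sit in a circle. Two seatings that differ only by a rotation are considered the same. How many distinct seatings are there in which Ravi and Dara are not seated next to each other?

Without the restriction there are (6)! = 720 seatings.
Those with Ravi next to Dara: fuse the pair into one unit and seat 6 units around a circle — 2·(5)! = 240.
Subtracting, 720 − 240 = 480.

480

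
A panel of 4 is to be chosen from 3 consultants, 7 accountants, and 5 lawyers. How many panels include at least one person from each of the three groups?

630

Unrestricted: C(15,4) = 1365 ways to pick any 4 of the 15.
Subtract selections that omit an entire group: no consultants → C(12,4) = 495; no accountants → C(8,4) = 70; no lawyers → C(10,4) = 210.
Add back selections omitting two groups (i.e. drawn from a single group): C(3,4) + C(7,4) + C(5,4) = 40.
By inclusion–exclusion: 1365 − 775 + 40 = 630.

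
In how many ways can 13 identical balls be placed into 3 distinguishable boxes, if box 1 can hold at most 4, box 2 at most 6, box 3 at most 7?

15

By stars and bars, unrestricted non-negative solutions to x_1+…+x_3 = 13 number C(13+2,2) = 105.
Subtract solutions that violate a single cap (substitute x_i' = x_i − (cap_i+1)): x_1 ≥ 5 gives C(10,2) = 45; x_2 ≥ 7 gives C(8,2) = 28; x_3 ≥ 8 gives C(7,2) = 21. Together 94.
Add back pairs where two caps are both exceeded: 3 + 1 + 0 = 4.
By inclusion–exclusion the count is 105 − 94 + 4 = 15.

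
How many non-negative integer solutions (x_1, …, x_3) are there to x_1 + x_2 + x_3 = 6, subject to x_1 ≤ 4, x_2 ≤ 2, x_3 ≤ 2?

6

By stars and bars, unrestricted non-negative solutions to x_1+…+x_3 = 6 number C(6+2,2) = 28.
Subtract solutions that violate a single cap (substitute x_i' = x_i − (cap_i+1)): x_1 ≥ 5 gives C(3,2) = 3; x_2 ≥ 3 gives C(5,2) = 10; x_3 ≥ 3 gives C(5,2) = 10. Together 23.
Add back pairs where two caps are both exceeded: 0 + 0 + 1 = 1.
By inclusion–exclusion the count is 28 − 23 + 1 = 6.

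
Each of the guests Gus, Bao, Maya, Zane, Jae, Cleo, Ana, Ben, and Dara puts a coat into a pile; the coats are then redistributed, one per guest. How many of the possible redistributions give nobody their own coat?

Count assignments avoiding every fixed point. For any j of the 9 guests fixed to their own coat, the other 9−j can be arranged in (9−j)! ways.
By inclusion–exclusion this is Σ_{j=0}^{9} (−1)^j C(9,j)·(9−j)!.
Computing: 362880 − 362880 + 181440 − 60480 + 15120 − 3024 + 504 − 72 + 9 − 1 = 133496.

133496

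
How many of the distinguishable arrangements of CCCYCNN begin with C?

60

With the first slot taken by C, it remains to arrange the other 6 letters (CCYCNN).
Those 6 letters have C appearing 3 times and N appearing twice, giving (6)!/(3!·2!) = 60.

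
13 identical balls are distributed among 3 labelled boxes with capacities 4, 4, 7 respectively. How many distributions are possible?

6

Ignoring the caps, the number of non-negative solutions to x_1+…+x_3 = 13 is C(15,2) = 105.
Subtract solutions that violate a single cap (substitute x_i' = x_i − (cap_i+1)): x_1 ≥ 5 gives C(10,2) = 45; x_2 ≥ 5 gives C(10,2) = 45; x_3 ≥ 8 gives C(7,2) = 21. Together 111.
Add back pairs where two caps are both exceeded: 10 + 1 + 1 = 12.
By inclusion–exclusion the count is 105 − 111 + 12 = 6.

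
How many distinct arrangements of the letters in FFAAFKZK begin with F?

630

Fix F in the first position and arrange the remaining 7 letters.
Those 7 letters have A appearing twice, F appearing twice, and K appearing twice, giving (7)!/(2!·2!·2!) = 630.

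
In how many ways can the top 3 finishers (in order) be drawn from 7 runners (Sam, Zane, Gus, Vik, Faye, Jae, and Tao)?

This is an ordered selection of 3 from 7: P(7,3).
That gives 7 × 6 × 5 = 210.

210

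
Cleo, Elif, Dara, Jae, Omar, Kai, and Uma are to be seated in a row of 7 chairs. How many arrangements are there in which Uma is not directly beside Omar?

3600

Of the 7! = 5040 arrangements, those with Uma and Omar adjacent number 2 × 6! = 1440 (treat the pair as a block with 2 internal orders).
Complementary counting: 5040 − 1440 = 3600.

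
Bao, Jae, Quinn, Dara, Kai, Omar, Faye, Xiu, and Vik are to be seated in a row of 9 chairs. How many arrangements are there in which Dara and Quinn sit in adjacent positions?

Place the 7 others and the Dara-Quinn pair as 8 objects in a line; the pair has 2 internal arrangements.
That gives 2 × 8! = 2 × 40320 = 80640.

80640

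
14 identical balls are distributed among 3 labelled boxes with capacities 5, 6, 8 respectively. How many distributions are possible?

21

Without the upper bounds there are C(16,2) = 120 ways to split 14 among 3 boxes.
Subtract solutions that violate a single cap (substitute x_i' = x_i − (cap_i+1)): x_1 ≥ 6 gives C(10,2) = 45; x_2 ≥ 7 gives C(9,2) = 36; x_3 ≥ 9 gives C(7,2) = 21. Together 102.
Add back pairs where two caps are both exceeded: 3 + 0 + 0 = 3.
By inclusion–exclusion the count is 120 − 102 + 3 = 21.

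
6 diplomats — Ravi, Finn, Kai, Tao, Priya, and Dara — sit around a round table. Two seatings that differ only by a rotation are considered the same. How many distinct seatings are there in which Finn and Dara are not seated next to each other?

All circular seatings of 6 people number (5)! = 120.
Seatings with Finn beside Dara: treat them as a block with 2 internal orders, giving 2 × (4)! = 48.
Subtracting, 120 − 48 = 72.

72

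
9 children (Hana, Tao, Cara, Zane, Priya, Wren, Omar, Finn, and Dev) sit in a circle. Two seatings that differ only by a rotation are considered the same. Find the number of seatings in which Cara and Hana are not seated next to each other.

30240

Without the restriction there are (8)! = 40320 seatings.
Seatings with Cara beside Hana: treat them as a block with 2 internal orders, giving 2 × (7)! = 10080.
Subtracting, 40320 − 10080 = 30240.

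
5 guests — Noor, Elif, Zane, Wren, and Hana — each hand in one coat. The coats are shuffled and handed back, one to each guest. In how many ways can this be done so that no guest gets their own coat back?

44

Count assignments avoiding every fixed point. For any j of the 5 guests fixed to their own coat, the other 5−j can be arranged in (5−j)! ways.
By inclusion–exclusion this is Σ_{j=0}^{5} (−1)^j C(5,j)·(5−j)!.
Computing: 120 − 120 + 60 − 20 + 5 − 1 = 44.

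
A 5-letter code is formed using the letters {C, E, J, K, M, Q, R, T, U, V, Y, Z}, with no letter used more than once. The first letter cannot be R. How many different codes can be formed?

87120

The first letter has 12−1 = 11 choices (anything except R).
The remaining 4 letters are filled from the other 11 symbols without repetition: 11 × 10 × 9 × 8 = 7920.
Total: 11 × 7920 = 87120.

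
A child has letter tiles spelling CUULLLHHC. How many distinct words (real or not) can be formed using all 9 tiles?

CUULLLHHC has 9 letters with C appearing twice, H appearing twice, L appearing 3 times, and U appearing twice.
The number of distinct arrangements is 9!/(3!·2!·2!·2!) = 362880/48 = 7560.

7560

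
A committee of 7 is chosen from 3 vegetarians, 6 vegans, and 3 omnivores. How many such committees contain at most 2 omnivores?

666

Split by how many omnivores are chosen (0 through 2).
Sum: C(3,0)·C(9,7) + C(3,1)·C(9,6) + C(3,2)·C(9,5) = 36 + 252 + 378 = 666.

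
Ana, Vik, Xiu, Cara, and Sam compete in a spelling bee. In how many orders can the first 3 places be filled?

This is an ordered selection of 3 from 5: P(5,3).
That gives 5 × 4 × 3 = 60.

60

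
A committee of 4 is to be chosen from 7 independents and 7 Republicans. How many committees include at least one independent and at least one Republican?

With no constraint there are C(14,4) = 1001 possible selections.
Subtract selections that omit an entire group: no independents → C(7,4) = 35; no Republicans → C(7,4) = 35.
Both groups omitted at once is impossible, so 1001 − 70 = 931.

931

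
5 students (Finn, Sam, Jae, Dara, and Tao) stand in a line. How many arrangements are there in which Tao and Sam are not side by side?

72

Of the 5! = 120 arrangements, those with Tao and Sam adjacent number 2 × 4! = 48 (treat the pair as a block with 2 internal orders).
So 120 − 48 = 72 arrangements keep them apart.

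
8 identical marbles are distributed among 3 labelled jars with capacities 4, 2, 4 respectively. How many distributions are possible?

By stars and bars, unrestricted non-negative solutions to x_1+…+x_3 = 8 number C(8+2,2) = 45.
Subtract solutions that violate a single cap (substitute x_i' = x_i − (cap_i+1)): x_1 ≥ 5 gives C(5,2) = 10; x_2 ≥ 3 gives C(7,2) = 21; x_3 ≥ 5 gives C(5,2) = 10. Together 41.
Add back pairs where two caps are both exceeded: 1 + 0 + 1 = 2.
By inclusion–exclusion the count is 45 − 41 + 2 = 6.

6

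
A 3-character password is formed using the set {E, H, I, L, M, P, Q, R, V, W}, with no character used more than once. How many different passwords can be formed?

720

This is a permutation of 3 out of 10: P(10,3) = 10!/7!.
10 × 9 × 8 = 720.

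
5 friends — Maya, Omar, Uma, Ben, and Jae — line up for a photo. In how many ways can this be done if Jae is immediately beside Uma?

Glue Jae and Uma into one block (2 internal orders), leaving 4 units to arrange in a row.
So the count is 2·(4)! = 48.

48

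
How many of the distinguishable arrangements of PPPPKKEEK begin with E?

With the first slot taken by E, it remains to arrange the other 8 letters (PPPPKKEK).
Those 8 letters have K appearing 3 times and P appearing 4 times, giving (8)!/(4!·3!) = 280.

280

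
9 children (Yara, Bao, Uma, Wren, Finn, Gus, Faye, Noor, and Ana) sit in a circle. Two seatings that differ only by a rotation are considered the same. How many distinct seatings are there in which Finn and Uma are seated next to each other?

Glue Finn and Uma into a block (2 internal orders). Seating 8 units around a circle gives (7)! arrangements.
So 2 × (7)! = 2 × 5040 = 10080.

10080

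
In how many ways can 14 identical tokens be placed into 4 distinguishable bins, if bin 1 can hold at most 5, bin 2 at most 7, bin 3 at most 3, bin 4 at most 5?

72

By stars and bars, unrestricted non-negative solutions to x_1+…+x_4 = 14 number C(14+3,3) = 680.
Subtract solutions that violate a single cap (substitute x_i' = x_i − (cap_i+1)): x_1 ≥ 6 gives C(11,3) = 165; x_2 ≥ 8 gives C(9,3) = 84; x_3 ≥ 4 gives C(13,3) = 286; x_4 ≥ 6 gives C(11,3) = 165. Together 700.
Add back pairs where two caps are both exceeded: 1 + 35 + 10 + 10 + 1 + 35 = 92.
By inclusion–exclusion the count is 680 − 700 + 92 = 72.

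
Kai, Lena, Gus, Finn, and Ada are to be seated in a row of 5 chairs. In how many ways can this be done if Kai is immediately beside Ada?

Glue Kai and Ada into one block (2 internal orders), leaving 4 units to arrange in a row.
That gives 2 × 4! = 2 × 24 = 48.

48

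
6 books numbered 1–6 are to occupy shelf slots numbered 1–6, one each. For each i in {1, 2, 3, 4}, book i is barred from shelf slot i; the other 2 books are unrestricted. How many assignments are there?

Let Aᵢ (for 1 ≤ i ≤ 4) be the placements that put book i in its forbidden shelf slot. Any j of these fix j positions, leaving (6−j)! ways to fill the rest, and there are C(4,j) ways to pick which j.
By inclusion–exclusion, the number of valid placements is Σ_{j=0}^{4} (−1)^j C(4,j)·(6−j)!.
Computing: 720 − 480 + 144 − 24 + 2 = 362.

362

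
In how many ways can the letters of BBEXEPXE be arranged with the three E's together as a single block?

Treat the 3 copies of E as a single block. The multiset to arrange is then {EEE, B, B, P, X, X}, 6 items in all.
That gives (6)!/(2!·2!) = 180 arrangements.

180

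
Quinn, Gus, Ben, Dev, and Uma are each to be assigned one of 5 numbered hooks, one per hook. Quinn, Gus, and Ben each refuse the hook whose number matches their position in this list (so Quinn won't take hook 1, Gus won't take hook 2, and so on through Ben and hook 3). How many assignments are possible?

Let Aᵢ (for i ∈ {1, 2, 3}) be the placements that put person i in their forbidden hook. Any j of these fix j positions, leaving (5−j)! ways to fill the rest, and there are C(3,j) ways to pick which j.
By inclusion–exclusion, the number of valid placements is Σ_{j=0}^{3} (−1)^j C(3,j)·(5−j)!.
Computing: 120 − 72 + 18 − 2 = 64.

64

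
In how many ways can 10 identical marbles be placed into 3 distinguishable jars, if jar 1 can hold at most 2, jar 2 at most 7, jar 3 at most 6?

15

Ignoring the caps, the number of non-negative solutions to x_1+…+x_3 = 10 is C(12,2) = 66.
Subtract solutions that violate a single cap (substitute x_i' = x_i − (cap_i+1)): x_1 ≥ 3 gives C(9,2) = 36; x_2 ≥ 8 gives C(4,2) = 6; x_3 ≥ 7 gives C(5,2) = 10. Together 52.
Add back pairs where two caps are both exceeded: 0 + 1 + 0 = 1.
By inclusion–exclusion the count is 66 − 52 + 1 = 15.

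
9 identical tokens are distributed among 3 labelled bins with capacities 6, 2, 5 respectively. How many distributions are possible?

12

Ignoring the caps, the number of non-negative solutions to x_1+…+x_3 = 9 is C(11,2) = 55.
Subtract solutions that violate a single cap (substitute x_i' = x_i − (cap_i+1)): x_1 ≥ 7 gives C(4,2) = 6; x_2 ≥ 3 gives C(8,2) = 28; x_3 ≥ 6 gives C(5,2) = 10. Together 44.
Add back pairs where two caps are both exceeded: 0 + 0 + 1 = 1.
By inclusion–exclusion the count is 55 − 44 + 1 = 12.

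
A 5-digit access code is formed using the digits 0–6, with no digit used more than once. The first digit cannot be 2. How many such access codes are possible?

2160

The first digit has 7−1 = 6 choices (anything except 2).
The remaining 4 digits are filled from the other 6 symbols without repetition: 6 × 5 × 4 × 3 = 360.
Total: 6 × 360 = 2160.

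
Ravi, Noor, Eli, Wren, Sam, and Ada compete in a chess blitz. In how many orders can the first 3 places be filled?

120

This is an ordered selection of 3 from 6: P(6,3).
That gives 6 × 5 × 4 = 120.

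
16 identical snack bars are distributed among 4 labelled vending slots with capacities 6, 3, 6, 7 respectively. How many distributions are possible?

By stars and bars, unrestricted non-negative solutions to x_1+…+x_4 = 16 number C(16+3,3) = 969.
Subtract solutions that violate a single cap (substitute x_i' = x_i − (cap_i+1)): x_1 ≥ 7 gives C(12,3) = 220; x_2 ≥ 4 gives C(15,3) = 455; x_3 ≥ 7 gives C(12,3) = 220; x_4 ≥ 8 gives C(11,3) = 165. Together 1060.
Add back pairs where two caps are both exceeded: 56 + 10 + 4 + 56 + 35 + 4 = 165.
By inclusion–exclusion the count is 969 − 1060 + 165 = 74.

74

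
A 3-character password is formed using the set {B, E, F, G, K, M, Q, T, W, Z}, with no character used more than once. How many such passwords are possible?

Choose and order 3 of the 10 symbols: the first character has 10 options, the next 9, then 8.
10 × 9 × 8 = 720.

720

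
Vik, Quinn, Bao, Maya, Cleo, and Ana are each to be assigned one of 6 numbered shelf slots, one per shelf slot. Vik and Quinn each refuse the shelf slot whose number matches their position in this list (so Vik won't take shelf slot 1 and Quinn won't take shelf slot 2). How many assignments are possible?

Let Aᵢ (for i ∈ {1, 2}) be the placements that put person i in their forbidden shelf slot. Any j of these fix j positions, leaving (6−j)! ways to fill the rest, and there are C(2,j) ways to pick which j.
By inclusion–exclusion, the number of valid placements is Σ_{j=0}^{2} (−1)^j C(2,j)·(6−j)!.
Computing: 720 − 240 + 24 = 504.

504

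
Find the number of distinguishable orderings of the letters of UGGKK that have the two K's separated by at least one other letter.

Total arrangements of UGGKK: 5!/(2!·2!) = 30.
Arrangements with the K's together: treat KK as one letter, giving (4)!/(2!) = 12.
Hence 30 − 12 = 18.

18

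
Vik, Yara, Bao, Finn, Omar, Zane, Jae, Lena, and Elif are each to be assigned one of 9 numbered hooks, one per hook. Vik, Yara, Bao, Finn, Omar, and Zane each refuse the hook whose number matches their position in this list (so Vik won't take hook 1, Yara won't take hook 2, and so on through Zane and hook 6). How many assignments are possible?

Let Aᵢ (for 1 ≤ i ≤ 6) be the placements that put person i in their forbidden hook. Any j of these fix j positions, leaving (9−j)! ways to fill the rest, and there are C(6,j) ways to pick which j.
By inclusion–exclusion, the number of valid placements is Σ_{j=0}^{6} (−1)^j C(6,j)·(9−j)!.
Computing: 362880 − 241920 + 75600 − 14400 + 1800 − 144 + 6 = 183822.

183822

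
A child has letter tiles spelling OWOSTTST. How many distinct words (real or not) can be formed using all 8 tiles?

1680

The 8 letters of OWOSTTST have repeats: O appearing twice, S appearing twice, and T appearing 3 times.
So there are 8! / (3!·2!·2!) = 1680 distinguishable arrangements.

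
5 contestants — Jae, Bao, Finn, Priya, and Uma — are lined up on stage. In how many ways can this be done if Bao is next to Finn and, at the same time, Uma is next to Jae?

24

Treat {Bao,Finn} as one block (2 orders) and {Uma,Jae} as another (2 orders).
That leaves 3 units to arrange: 2 × 2 × 3! = 4 × 6 = 24.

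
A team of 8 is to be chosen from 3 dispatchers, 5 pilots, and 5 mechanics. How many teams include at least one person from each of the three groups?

Unrestricted: C(13,8) = 1287 ways to pick any 8 of the 13.
Subtract selections that omit an entire group: no dispatchers → C(10,8) = 45; no pilots → C(8,8) = 1; no mechanics → C(8,8) = 1.
Add back selections omitting two groups (i.e. drawn from a single group): C(3,8) + C(5,8) + C(5,8) = 0.
By inclusion–exclusion: 1287 − 47 + 0 = 1240.

1240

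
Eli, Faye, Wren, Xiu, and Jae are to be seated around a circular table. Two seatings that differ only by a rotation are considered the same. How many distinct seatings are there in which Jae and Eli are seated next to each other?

Glue Jae and Eli into a block (2 internal orders). Seating 4 units around a circle gives (3)! arrangements.
So 2 × (3)! = 2 × 6 = 12.

12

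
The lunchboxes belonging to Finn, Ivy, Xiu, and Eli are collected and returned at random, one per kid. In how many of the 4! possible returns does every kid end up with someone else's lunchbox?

Count assignments avoiding every fixed point. For any j of the 4 kids fixed to their own lunchbox, the other 4−j can be arranged in (4−j)! ways.
By inclusion–exclusion this is Σ_{j=0}^{4} (−1)^j C(4,j)·(4−j)!.
Computing: 24 − 24 + 12 − 4 + 1 = 9.

9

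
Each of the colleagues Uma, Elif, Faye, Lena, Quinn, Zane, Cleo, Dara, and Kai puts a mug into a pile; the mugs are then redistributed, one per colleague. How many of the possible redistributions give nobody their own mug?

133496

Count assignments avoiding every fixed point. For any j of the 9 colleagues fixed to their own mug, the other 9−j can be arranged in (9−j)! ways.
By inclusion–exclusion this is Σ_{j=0}^{9} (−1)^j C(9,j)·(9−j)!.
Computing: 362880 − 362880 + 181440 − 60480 + 15120 − 3024 + 504 − 72 + 9 − 1 = 133496.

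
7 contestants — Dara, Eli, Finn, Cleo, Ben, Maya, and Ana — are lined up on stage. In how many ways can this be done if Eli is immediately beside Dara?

1440

Glue Eli and Dara into one block (2 internal orders), leaving 6 units to arrange in a row.
So the count is 2·(6)! = 1440.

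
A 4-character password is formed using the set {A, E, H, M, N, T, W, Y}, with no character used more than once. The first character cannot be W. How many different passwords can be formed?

The first character has 8−1 = 7 choices (anything except W).
The remaining 3 characters are filled from the other 7 symbols without repetition: 7 × 6 × 5 = 210.
Total: 7 × 210 = 1470.

1470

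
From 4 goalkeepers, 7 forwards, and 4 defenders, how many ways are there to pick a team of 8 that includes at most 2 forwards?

Split by how many forwards are chosen (0 through 2).
Sum: C(7,0)·C(8,8) + C(7,1)·C(8,7) + C(7,2)·C(8,6) = 1 + 56 + 588 = 645.

645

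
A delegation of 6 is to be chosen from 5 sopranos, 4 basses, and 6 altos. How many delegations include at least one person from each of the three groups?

With no constraint there are C(15,6) = 5005 possible selections.
Subtract selections that omit an entire group: no sopranos → C(10,6) = 210; no basses → C(11,6) = 462; no altos → C(9,6) = 84.
Add back selections omitting two groups (i.e. drawn from a single group): C(5,6) + C(4,6) + C(6,6) = 1.
By inclusion–exclusion: 5005 − 756 + 1 = 4250.

4250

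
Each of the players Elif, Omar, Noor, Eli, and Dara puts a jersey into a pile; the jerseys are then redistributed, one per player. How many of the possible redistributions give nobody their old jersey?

44

This is the derangement count D_5: permutations of 5 items with no fixed point.
By inclusion–exclusion this is Σ_{j=0}^{5} (−1)^j C(5,j)·(5−j)!.
Computing: 120 − 120 + 60 − 20 + 5 − 1 = 44.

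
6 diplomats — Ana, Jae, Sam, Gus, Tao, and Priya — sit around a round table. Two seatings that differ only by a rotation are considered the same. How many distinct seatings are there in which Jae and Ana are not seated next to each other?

72

Without the restriction there are (5)! = 120 seatings.
Seatings with Jae beside Ana: treat them as a block with 2 internal orders, giving 2 × (4)! = 48.
Subtracting, 120 − 48 = 72.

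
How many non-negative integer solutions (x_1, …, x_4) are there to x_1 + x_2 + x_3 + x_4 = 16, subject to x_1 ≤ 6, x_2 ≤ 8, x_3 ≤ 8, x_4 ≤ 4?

By stars and bars, unrestricted non-negative solutions to x_1+…+x_4 = 16 number C(16+3,3) = 969.
Subtract solutions that violate a single cap (substitute x_i' = x_i − (cap_i+1)): x_1 ≥ 7 gives C(12,3) = 220; x_2 ≥ 9 gives C(10,3) = 120; x_3 ≥ 9 gives C(10,3) = 120; x_4 ≥ 5 gives C(14,3) = 364. Together 824.
Add back pairs where two caps are both exceeded: 1 + 1 + 35 + 0 + 10 + 10 = 57.
By inclusion–exclusion the count is 969 − 824 + 57 = 202.

202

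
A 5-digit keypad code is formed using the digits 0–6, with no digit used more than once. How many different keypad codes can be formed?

Choose and order 5 of the 7 symbols: the first digit has 7 options, the next 6, and so on down to 3.
7 × 6 × 5 × 4 × 3 = 2520.

2520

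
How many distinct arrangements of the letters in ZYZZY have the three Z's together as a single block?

3

Treat the 3 copies of Z as a single block. The multiset to arrange is then {ZZZ, Y, Y}, 3 items in all.
That gives (3)!/(2!) = 3 arrangements.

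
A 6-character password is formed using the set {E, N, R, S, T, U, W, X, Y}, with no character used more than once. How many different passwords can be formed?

This is a permutation of 6 out of 9: P(9,6) = 9!/3!.
9 × 8 × 7 × 6 × 5 × 4 = 60480.

60480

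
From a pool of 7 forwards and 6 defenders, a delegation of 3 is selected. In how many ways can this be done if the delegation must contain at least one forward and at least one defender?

With no constraint there are C(13,3) = 286 possible selections.
Subtract selections that omit an entire group: no forwards → C(6,3) = 20; no defenders → C(7,3) = 35.
Both groups omitted at once is impossible, so 286 − 55 = 231.

231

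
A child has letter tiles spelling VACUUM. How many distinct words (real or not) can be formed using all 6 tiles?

360

The 6 letters of VACUUM have repeats: U appearing twice.
So there are 6! / (2!) = 360 distinguishable arrangements.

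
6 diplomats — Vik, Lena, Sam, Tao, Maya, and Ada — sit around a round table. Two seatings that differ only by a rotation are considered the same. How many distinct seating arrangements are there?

Seat Vik anywhere (absorbing the rotational symmetry), then permute the other 5: (5)! = 120.

120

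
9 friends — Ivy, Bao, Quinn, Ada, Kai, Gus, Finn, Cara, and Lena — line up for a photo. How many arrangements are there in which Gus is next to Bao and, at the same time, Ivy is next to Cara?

20160

Treat {Gus,Bao} as one block (2 orders) and {Ivy,Cara} as another (2 orders).
That leaves 7 units to arrange: 2 × 2 × 7! = 4 × 5040 = 20160.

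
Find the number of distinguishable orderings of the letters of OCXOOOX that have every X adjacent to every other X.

Treat the 2 copies of X as a single block. The multiset to arrange is then {XX, C, O, O, O, O}, 6 items in all.
That gives (6)!/(4!) = 30 arrangements.

30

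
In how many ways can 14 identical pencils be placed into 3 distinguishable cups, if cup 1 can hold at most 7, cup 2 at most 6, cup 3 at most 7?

28

By stars and bars, unrestricted non-negative solutions to x_1+…+x_3 = 14 number C(14+2,2) = 120.
Subtract solutions that violate a single cap (substitute x_i' = x_i − (cap_i+1)): x_1 ≥ 8 gives C(8,2) = 28; x_2 ≥ 7 gives C(9,2) = 36; x_3 ≥ 8 gives C(8,2) = 28. Together 92.
No two caps can be exceeded simultaneously, so the pair terms are all 0.
By inclusion–exclusion the count is 120 − 92 + 0 = 28.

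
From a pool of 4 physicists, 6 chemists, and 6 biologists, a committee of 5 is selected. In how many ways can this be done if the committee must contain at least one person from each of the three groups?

Total 5-person selections from all 16: C(16,5) = 4368.
Selections missing a whole group: no physicists → C(12,5) = 792; no chemists → C(10,5) = 252; no biologists → C(10,5) = 252.
Add back selections omitting two groups (i.e. drawn from a single group): C(4,5) + C(6,5) + C(6,5) = 12.
By inclusion–exclusion: 4368 − 1296 + 12 = 3084.

3084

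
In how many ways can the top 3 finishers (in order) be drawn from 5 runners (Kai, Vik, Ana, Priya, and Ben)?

60

This is an ordered selection of 3 from 5: P(5,3).
That gives 5 × 4 × 3 = 60.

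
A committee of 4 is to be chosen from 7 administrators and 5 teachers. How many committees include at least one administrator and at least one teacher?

Total 4-person selections from all 12: C(12,4) = 495.
Subtract selections that omit an entire group: no administrators → C(5,4) = 5; no teachers → C(7,4) = 35.
Both groups omitted at once is impossible, so 495 − 40 = 455.

455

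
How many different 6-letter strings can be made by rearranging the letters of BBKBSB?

30

The 6 letters of BBKBSB have repeats: B appearing 4 times.
The number of distinct arrangements is 6!/(4!) = 720/24 = 30.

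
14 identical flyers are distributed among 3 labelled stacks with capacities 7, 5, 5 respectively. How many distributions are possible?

By stars and bars, unrestricted non-negative solutions to x_1+…+x_3 = 14 number C(14+2,2) = 120.
Subtract solutions that violate a single cap (substitute x_i' = x_i − (cap_i+1)): x_1 ≥ 8 gives C(8,2) = 28; x_2 ≥ 6 gives C(10,2) = 45; x_3 ≥ 6 gives C(10,2) = 45. Together 118.
Add back pairs where two caps are both exceeded: 1 + 1 + 6 = 8.
By inclusion–exclusion the count is 120 − 118 + 8 = 10.

10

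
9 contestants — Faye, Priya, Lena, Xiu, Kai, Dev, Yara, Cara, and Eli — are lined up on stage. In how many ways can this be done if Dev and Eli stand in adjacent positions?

80640

Place the 7 others and the Dev-Eli pair as 8 objects in a line; the pair has 2 internal arrangements.
That gives 2 × 8! = 2 × 40320 = 80640.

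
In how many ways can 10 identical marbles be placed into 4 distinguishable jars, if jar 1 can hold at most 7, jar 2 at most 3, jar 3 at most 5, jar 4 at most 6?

138

Ignoring the caps, the number of non-negative solutions to x_1+…+x_4 = 10 is C(13,3) = 286.
Subtract solutions that violate a single cap (substitute x_i' = x_i − (cap_i+1)): x_1 ≥ 8 gives C(5,3) = 10; x_2 ≥ 4 gives C(9,3) = 84; x_3 ≥ 6 gives C(7,3) = 35; x_4 ≥ 7 gives C(6,3) = 20. Together 149.
Add back pairs where two caps are both exceeded: 0 + 0 + 0 + 1 + 0 + 0 = 1.
By inclusion–exclusion the count is 286 − 149 + 1 = 138.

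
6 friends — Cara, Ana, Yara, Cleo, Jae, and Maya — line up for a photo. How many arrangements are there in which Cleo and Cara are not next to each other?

Of the 6! = 720 arrangements, those with Cleo and Cara adjacent number 2 × 5! = 240 (treat the pair as a block with 2 internal orders).
So 720 − 240 = 480 arrangements keep them apart.

480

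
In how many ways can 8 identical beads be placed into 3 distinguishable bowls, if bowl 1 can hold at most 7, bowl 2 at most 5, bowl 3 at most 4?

28

Ignoring the caps, the number of non-negative solutions to x_1+…+x_3 = 8 is C(10,2) = 45.
Subtract solutions that violate a single cap (substitute x_i' = x_i − (cap_i+1)): x_1 ≥ 8 gives C(2,2) = 1; x_2 ≥ 6 gives C(4,2) = 6; x_3 ≥ 5 gives C(5,2) = 10. Together 17.
No two caps can be exceeded simultaneously, so the pair terms are all 0.
By inclusion–exclusion the count is 45 − 17 + 0 = 28.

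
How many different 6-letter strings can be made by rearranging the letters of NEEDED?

60

Letter multiplicities in NEEDED: D×2, E×3, N×1.
Dividing 6! = 720 by 3!·2! = 12 for the repeated letters gives 60.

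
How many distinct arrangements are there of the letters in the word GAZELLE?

1260

GAZELLE has 7 letters with E appearing twice and L appearing twice.
So there are 7! / (2!·2!) = 1260 distinguishable arrangements.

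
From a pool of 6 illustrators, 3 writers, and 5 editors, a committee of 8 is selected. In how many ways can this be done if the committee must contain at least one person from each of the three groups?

2828

With no constraint there are C(14,8) = 3003 possible selections.
Subtract selections that omit an entire group: no illustrators → C(8,8) = 1; no writers → C(11,8) = 165; no editors → C(9,8) = 9.
Add back selections omitting two groups (i.e. drawn from a single group): C(6,8) + C(3,8) + C(5,8) = 0.
By inclusion–exclusion: 3003 − 175 + 0 = 2828.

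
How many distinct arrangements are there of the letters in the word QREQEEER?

420

The 8 letters of QREQEEER have repeats: E appearing 4 times, Q appearing twice, and R appearing twice.
So there are 8! / (4!·2!·2!) = 420 distinguishable arrangements.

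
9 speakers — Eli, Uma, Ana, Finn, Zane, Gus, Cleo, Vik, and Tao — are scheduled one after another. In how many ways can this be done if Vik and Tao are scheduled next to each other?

80640

Place the 7 others and the Vik-Tao pair as 8 objects in a line; the pair has 2 internal arrangements.
So the count is 2·(8)! = 80640.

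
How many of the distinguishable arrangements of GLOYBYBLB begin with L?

3360

With the first slot taken by L, it remains to arrange the other 8 letters (GOYBYBLB).
Those 8 letters have B appearing 3 times and Y appearing twice, giving (8)!/(3!·2!) = 3360.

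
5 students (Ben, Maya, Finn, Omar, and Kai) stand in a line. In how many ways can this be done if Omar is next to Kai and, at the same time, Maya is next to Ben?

Treat {Omar,Kai} as one block (2 orders) and {Maya,Ben} as another (2 orders).
That leaves 3 units to arrange: 2 × 2 × 3! = 4 × 6 = 24.

24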